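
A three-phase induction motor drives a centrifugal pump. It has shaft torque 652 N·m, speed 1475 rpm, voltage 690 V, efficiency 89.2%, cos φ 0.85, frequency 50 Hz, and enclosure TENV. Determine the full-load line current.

ω = 2π×1475/60 = 154.5 rad/s; P_out = τω = 652 × 154.5 = 100734 W
P_in = P_out / η = 100734 / 0.892 = 112930 W
I_L = P_in / (√3·V_L·cosφ) = 112930 / (1.732 × 690 × 0.85) = 111 A

111 A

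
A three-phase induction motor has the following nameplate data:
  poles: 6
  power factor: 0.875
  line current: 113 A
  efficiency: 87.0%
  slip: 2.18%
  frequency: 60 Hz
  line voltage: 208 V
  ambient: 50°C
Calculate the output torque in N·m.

252 N·m

P_in = √3·V·I·cosφ = 1.732 × 208 × 113 × 0.875 = 35620 W
P_out = η·P_in = 0.87 × 35620 = 30989 W
n_s = 120×60/6 = 1200 rpm; n = 1200×(1−0.0218) = 1174 rpm
ω = 2π×1174/60 = 122.9 rad/s
τ = P_out/ω = 30989/122.9 = 252 N·m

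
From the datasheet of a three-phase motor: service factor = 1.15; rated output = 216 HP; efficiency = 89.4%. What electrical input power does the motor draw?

180 kW

P_out = 216 × 746 = 161136 W
P_in = P_out/η = 161136/0.894 = 180242 W = 180 kW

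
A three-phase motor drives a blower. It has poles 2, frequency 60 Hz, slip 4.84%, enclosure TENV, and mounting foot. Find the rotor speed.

n_s = 120f/p = 120×60/2 = 3600 rpm
n = n_s(1 − s) = 3600 × (1 − 0.0484) = 3426 rpm

3426 rpm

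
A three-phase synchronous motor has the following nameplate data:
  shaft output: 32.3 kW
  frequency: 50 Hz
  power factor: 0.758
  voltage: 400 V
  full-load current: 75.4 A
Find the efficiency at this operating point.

P_out = 32.3 kW = 32300 W
P_in = √3·V_L·I_L·cosφ = 1.732 × 400 × 75.4 × 0.758 = 39596 W
η = P_out / P_in = 32300 / 39596 = 0.816 = 81.6%

81.6 %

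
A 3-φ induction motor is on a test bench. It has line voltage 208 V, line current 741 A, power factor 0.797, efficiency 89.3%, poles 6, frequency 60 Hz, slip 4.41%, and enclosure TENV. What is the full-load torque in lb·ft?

P_in = √3·V·I·cosφ = 1.732 × 208 × 741 × 0.797 = 212759 W
P_out = η·P_in = 0.893 × 212759 = 189994 W
n_s = 120×60/6 = 1200 rpm; n = 1200×(1−0.0441) = 1147 rpm
ω = 2π×1147/60 = 120.1 rad/s
τ = P_out/ω = 189994/120.1 = 1582 N·m
In lb·ft: 1582/1.356 = 1170 lb·ft

1170 lb·ft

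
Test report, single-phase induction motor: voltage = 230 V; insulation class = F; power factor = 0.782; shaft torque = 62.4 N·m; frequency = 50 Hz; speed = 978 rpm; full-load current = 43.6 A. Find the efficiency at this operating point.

81.5 %

ω = 2π × 978/60 = 102.4 rad/s; P_out = τω = 62.4 × 102.4 = 6390 W
P_in = V·I·cosφ = 230 × 43.6 × 0.782 = 7842 W
η = P_out / P_in = 6390 / 7842 = 0.815 = 81.5%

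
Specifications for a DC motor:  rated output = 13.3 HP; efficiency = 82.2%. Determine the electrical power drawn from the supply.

P_out = 13.3 × 746 = 9922 W
P_in = P_out/η = 9922/0.822 = 12071 W = 12.1 kW

12.1 kW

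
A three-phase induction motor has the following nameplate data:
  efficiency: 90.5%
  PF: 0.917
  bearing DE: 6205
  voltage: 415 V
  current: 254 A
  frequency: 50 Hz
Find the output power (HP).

P_in = √3·V·I·cosφ = 1.732 × 415 × 254 × 0.917 = 167417 W
P_out = η·P_in = 0.905 × 167417 = 151512 W
= 151512/746 = 203 HP

203 HP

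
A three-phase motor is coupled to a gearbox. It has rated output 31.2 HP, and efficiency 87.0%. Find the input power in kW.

26.8 kW

P_out = 31.2 × 746 = 23275 W
P_in = P_out/η = 23275/0.87 = 26753 W = 26.8 kW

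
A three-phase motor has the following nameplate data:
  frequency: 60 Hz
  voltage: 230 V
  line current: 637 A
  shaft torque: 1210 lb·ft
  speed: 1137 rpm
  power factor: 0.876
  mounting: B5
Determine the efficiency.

87.9 %

τ = 1210 lb·ft × 1.356 = 1641 N·m
ω = 2π × 1137/60 = 119.1 rad/s; P_out = τω = 1641 × 119.1 = 195443 W
P_in = √3·V_L·I_L·cosφ = 1.732 × 230 × 637 × 0.876 = 222290 W
η = P_out / P_in = 195443 / 222290 = 0.879 = 87.9%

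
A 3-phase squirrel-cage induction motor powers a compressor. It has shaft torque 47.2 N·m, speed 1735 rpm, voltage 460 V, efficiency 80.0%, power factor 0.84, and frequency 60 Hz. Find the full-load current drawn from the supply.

ω = 2π×1735/60 = 181.7 rad/s; P_out = τω = 47.2 × 181.7 = 8576 W
P_in = P_out / η = 8576 / 0.800 = 10720 W
I_L = P_in / (√3·V_L·cosφ) = 10720 / (1.732 × 460 × 0.84) = 16 A

16 A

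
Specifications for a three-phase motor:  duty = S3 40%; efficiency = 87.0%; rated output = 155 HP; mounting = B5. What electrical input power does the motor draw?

P_out = 155 × 746 = 115630 W
P_in = P_out/η = 115630/0.87 = 132908 W = 133 kW

133 kW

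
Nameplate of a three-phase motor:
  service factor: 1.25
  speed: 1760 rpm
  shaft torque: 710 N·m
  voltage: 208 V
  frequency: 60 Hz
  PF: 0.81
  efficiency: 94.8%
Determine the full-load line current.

ω = 2π×1760/60 = 184.3 rad/s; P_out = τω = 710 × 184.3 = 130853 W
P_in = P_out / η = 130853 / 0.948 = 138031 W
I_L = P_in / (√3·V_L·cosφ) = 138031 / (1.732 × 208 × 0.81) = 473 A

473 A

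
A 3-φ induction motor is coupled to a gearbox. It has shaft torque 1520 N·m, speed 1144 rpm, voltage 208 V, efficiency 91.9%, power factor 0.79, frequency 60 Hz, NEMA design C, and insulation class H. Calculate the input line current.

696 A

ω = 2π×1144/60 = 119.8 rad/s; P_out = τω = 1520 × 119.8 = 182096 W
P_in = P_out / η = 182096 / 0.919 = 198146 W
I_L = P_in / (√3·V_L·cosφ) = 198146 / (1.732 × 208 × 0.79) = 696 A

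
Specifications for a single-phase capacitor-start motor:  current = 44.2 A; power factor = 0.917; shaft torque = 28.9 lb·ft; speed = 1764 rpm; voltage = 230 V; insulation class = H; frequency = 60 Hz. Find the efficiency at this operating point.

τ = 28.9 lb·ft × 1.356 = 39.19 N·m
ω = 2π × 1764/60 = 184.7 rad/s; P_out = τω = 39.19 × 184.7 = 7238 W
P_in = V·I·cosφ = 230 × 44.2 × 0.917 = 9322 W
η = P_out / P_in = 7238 / 9322 = 0.776 = 77.6%

77.6 %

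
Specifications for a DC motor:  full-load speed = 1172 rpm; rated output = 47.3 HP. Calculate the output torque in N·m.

288 N·m

P_out = 47.3 × 746 = 35286 W
ω = 2π × 1172/60 = 122.7 rad/s
τ = P_out/ω = 35286/122.7 = 288 N·m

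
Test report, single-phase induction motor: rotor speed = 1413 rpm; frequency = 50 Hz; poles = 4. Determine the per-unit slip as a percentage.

n_s = 120f/p = 120×50/4 = 1500 rpm
s = (n_s − n)/n_s = (1500 − 1413)/1500 = 0.0580

5.80 %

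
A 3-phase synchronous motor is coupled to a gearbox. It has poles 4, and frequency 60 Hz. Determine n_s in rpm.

1800 rpm

n_s = 120f/p = 120×60/4 = 1800 rpm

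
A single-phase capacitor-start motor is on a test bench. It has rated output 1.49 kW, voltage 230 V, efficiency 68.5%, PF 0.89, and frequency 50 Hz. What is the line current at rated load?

P_out = 1.49 kW = 1490 W
P_in = P_out / η = 1490 / 0.685 = 2175 W
I = P_in / (V·cosφ) = 2175 / (230 × 0.89) = 10.6 A

10.6 A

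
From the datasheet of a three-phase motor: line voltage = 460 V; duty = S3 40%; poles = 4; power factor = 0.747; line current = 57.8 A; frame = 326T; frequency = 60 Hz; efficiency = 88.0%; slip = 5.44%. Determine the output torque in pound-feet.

P_in = √3·V·I·cosφ = 1.732 × 460 × 57.8 × 0.747 = 34400 W
P_out = η·P_in = 0.88 × 34400 = 30272 W
n_s = 120×60/4 = 1800 rpm; n = 1800×(1−0.0544) = 1702 rpm
ω = 2π×1702/60 = 178.2 rad/s
τ = P_out/ω = 30272/178.2 = 169.9 N·m
In lb·ft: 169.9/1.356 = 125 lb·ft

125 lb·ft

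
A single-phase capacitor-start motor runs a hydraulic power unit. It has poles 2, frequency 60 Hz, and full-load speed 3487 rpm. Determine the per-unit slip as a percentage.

n_s = 120f/p = 120×60/2 = 3600 rpm
s = (n_s − n)/n_s = (3600 − 3487)/3600 = 0.0314

3.14 %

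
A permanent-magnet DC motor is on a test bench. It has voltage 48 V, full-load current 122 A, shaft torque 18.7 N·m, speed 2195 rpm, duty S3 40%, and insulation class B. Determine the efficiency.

73.4 %

ω = 2π × 2195/60 = 229.9 rad/s; P_out = τω = 18.7 × 229.9 = 4299 W
P_in = V·I = 48 × 122 = 5856 W
η = P_out / P_in = 4299 / 5856 = 0.734 = 73.4%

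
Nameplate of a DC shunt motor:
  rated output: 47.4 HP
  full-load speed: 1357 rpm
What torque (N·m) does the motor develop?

P_out = 47.4 × 746 = 35360 W
ω = 2π × 1357/60 = 142.1 rad/s
τ = P_out/ω = 35360/142.1 = 249 N·m

249 N·m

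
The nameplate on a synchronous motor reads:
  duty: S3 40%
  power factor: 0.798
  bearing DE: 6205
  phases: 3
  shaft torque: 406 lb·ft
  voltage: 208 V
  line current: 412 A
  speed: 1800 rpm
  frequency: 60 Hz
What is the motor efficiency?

87.6 %

τ = 406 lb·ft × 1.356 = 550.5 N·m
ω = 2π × 1800/60 = 188.5 rad/s; P_out = τω = 550.5 × 188.5 = 103769 W
P_in = √3·V_L·I_L·cosφ = 1.732 × 208 × 412 × 0.798 = 118444 W
η = P_out / P_in = 103769 / 118444 = 0.876 = 87.6%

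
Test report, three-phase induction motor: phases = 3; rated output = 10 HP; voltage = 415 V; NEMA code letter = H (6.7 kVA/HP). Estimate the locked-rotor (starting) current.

S_LR = 6.7 × 10 = 67 kVA
I_LR = S_LR/(√3·V_L) = 67000/(1.732×415) = 93.2 A

93.2 A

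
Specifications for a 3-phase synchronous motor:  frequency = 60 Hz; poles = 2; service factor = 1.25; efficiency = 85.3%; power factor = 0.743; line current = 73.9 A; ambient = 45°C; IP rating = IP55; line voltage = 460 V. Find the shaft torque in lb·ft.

73 lb·ft

P_in = √3·V·I·cosφ = 1.732 × 460 × 73.9 × 0.743 = 43746 W
P_out = η·P_in = 0.853 × 43746 = 37315 W
n = n_s = 120×60/2 = 3600 rpm (synchronous)
ω = 2π×3600/60 = 377 rad/s
τ = P_out/ω = 37315/377 = 98.98 N·m
In lb·ft: 98.98/1.356 = 73 lb·ft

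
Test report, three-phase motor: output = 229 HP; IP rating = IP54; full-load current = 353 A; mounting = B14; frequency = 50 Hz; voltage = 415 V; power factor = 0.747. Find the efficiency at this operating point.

P_out = 229 × 746 = 170834 W
P_in = √3·V_L·I_L·cosφ = 1.732 × 415 × 353 × 0.747 = 189536 W
η = P_out / P_in = 170834 / 189536 = 0.901 = 90.1%

90.1 %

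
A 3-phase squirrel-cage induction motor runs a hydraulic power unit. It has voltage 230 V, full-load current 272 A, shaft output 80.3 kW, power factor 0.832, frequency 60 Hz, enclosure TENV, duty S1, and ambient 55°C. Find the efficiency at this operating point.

89.1 %

P_out = 80.3 kW = 80300 W
P_in = √3·V_L·I_L·cosφ = 1.732 × 230 × 272 × 0.832 = 90150 W
η = P_out / P_in = 80300 / 90150 = 0.891 = 89.1%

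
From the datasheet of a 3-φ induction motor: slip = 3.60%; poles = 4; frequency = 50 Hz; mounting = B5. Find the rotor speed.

n_s = 120f/p = 120×50/4 = 1500 rpm
n = n_s(1 − s) = 1500 × (1 − 0.036) = 1446 rpm

1446 rpm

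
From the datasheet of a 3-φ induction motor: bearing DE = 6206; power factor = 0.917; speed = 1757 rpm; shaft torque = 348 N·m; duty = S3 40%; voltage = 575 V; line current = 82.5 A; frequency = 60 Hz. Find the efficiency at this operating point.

85.0 %

ω = 2π × 1757/60 = 184 rad/s; P_out = τω = 348 × 184 = 64032 W
P_in = √3·V_L·I_L·cosφ = 1.732 × 575 × 82.5 × 0.917 = 75342 W
η = P_out / P_in = 64032 / 75342 = 0.850 = 85.0%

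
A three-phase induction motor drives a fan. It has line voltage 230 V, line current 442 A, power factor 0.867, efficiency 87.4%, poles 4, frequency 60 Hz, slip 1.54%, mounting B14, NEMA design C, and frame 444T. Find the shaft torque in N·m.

P_in = √3·V·I·cosφ = 1.732 × 230 × 442 × 0.867 = 152657 W
P_out = η·P_in = 0.874 × 152657 = 133422 W
n_s = 120×60/4 = 1800 rpm; n = 1800×(1−0.0154) = 1772 rpm
ω = 2π×1772/60 = 185.6 rad/s
τ = P_out/ω = 133422/185.6 = 719 N·m

719 N·m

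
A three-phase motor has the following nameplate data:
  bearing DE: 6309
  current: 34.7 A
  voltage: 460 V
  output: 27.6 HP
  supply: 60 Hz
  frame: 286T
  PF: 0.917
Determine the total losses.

P_in = √3·V·I·cosφ = 1.732×460×34.7×0.917 = 25352 W
P_out = 27.6×746 = 20590 W
Losses = P_in − P_out = 25352 − 20590 = 4762 W

4760 W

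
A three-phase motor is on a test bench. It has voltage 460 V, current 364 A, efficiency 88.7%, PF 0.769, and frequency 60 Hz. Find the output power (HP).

P_in = √3·V·I·cosφ = 1.732 × 460 × 364 × 0.769 = 223015 W
P_out = η·P_in = 0.887 × 223015 = 197814 W
= 197814/746 = 265 HP

265 HP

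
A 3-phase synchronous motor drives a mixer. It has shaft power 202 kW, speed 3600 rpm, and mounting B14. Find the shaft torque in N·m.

536 N·m

ω = 2π × 3600/60 = 377 rad/s
τ = P/ω = 202000/377 = 536 N·m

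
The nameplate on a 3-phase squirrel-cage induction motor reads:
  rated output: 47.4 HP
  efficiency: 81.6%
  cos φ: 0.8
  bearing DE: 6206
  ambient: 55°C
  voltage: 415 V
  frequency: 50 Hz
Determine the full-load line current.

P_out = 47.4 × 746 = 35360 W
P_in = P_out / η = 35360 / 0.816 = 43333 W
I_L = P_in / (√3·V_L·cosφ) = 43333 / (1.732 × 415 × 0.8) = 75.4 A

75.4 A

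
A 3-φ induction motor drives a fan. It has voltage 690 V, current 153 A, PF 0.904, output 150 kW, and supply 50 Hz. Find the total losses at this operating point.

P_in = √3·V·I·cosφ = 1.732×690×153×0.904 = 165294 W
P_out = 150000 W
Losses = P_in − P_out = 165294 − 150000 = 15294 W

15.3 kW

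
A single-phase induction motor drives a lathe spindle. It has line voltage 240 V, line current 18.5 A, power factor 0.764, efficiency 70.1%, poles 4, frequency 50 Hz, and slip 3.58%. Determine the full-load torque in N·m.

P_in = V·I·cosφ = 240 × 18.5 × 0.764 = 3392 W
P_out = η·P_in = 0.701 × 3392 = 2378 W
n_s = 120×50/4 = 1500 rpm; n = 1500×(1−0.0358) = 1446 rpm
ω = 2π×1446/60 = 151.4 rad/s
τ = P_out/ω = 2378/151.4 = 15.7 N·m

15.7 N·m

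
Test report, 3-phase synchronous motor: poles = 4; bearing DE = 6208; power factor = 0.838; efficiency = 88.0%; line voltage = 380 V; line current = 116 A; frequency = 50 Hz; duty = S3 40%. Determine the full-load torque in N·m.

358 N·m

P_in = √3·V·I·cosφ = 1.732 × 380 × 116 × 0.838 = 63978 W
P_out = η·P_in = 0.88 × 63978 = 56301 W
n = n_s = 120×50/4 = 1500 rpm (synchronous)
ω = 2π×1500/60 = 157.1 rad/s
τ = P_out/ω = 56301/157.1 = 358 N·m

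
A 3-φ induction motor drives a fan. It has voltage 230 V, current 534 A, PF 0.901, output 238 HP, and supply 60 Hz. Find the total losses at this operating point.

P_in = √3·V·I·cosφ = 1.732×230×534×0.901 = 191665 W
P_out = 238×746 = 177548 W
Losses = P_in − P_out = 191665 − 177548 = 14117 W

14100 W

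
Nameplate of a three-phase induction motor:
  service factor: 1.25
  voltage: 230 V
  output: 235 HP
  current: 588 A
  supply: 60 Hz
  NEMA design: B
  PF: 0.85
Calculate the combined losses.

P_in = √3·V·I·cosφ = 1.732×230×588×0.85 = 199100 W
P_out = 235×746 = 175310 W
Losses = P_in − P_out = 199100 − 175310 = 23790 W

23800 W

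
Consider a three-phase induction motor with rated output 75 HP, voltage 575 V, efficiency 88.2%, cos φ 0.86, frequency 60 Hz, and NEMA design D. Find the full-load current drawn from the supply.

74.1 A

P_out = 75 × 746 = 55950 W
P_in = P_out / η = 55950 / 0.882 = 63435 W
I_L = P_in / (√3·V_L·cosφ) = 63435 / (1.732 × 575 × 0.86) = 74.1 A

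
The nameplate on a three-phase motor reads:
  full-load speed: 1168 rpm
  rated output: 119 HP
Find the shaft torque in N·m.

P_out = 119 × 746 = 88774 W
ω = 2π × 1168/60 = 122.3 rad/s
τ = P_out/ω = 88774/122.3 = 726 N·m

726 N·m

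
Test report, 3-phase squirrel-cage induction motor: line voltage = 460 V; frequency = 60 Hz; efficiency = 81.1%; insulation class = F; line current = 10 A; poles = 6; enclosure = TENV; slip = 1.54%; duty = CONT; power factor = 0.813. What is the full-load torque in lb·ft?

31.3 lb·ft

P_in = √3·V·I·cosφ = 1.732 × 460 × 10 × 0.813 = 6477 W
P_out = η·P_in = 0.811 × 6477 = 5253 W
n_s = 120×60/6 = 1200 rpm; n = 1200×(1−0.0154) = 1182 rpm
ω = 2π×1182/60 = 123.8 rad/s
τ = P_out/ω = 5253/123.8 = 42.43 N·m
In lb·ft: 42.43/1.356 = 31.3 lb·ft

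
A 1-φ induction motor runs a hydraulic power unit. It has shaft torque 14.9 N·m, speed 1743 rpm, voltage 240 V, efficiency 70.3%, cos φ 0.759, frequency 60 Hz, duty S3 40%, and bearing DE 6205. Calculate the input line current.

21.2 A

ω = 2π×1743/60 = 182.5 rad/s; P_out = τω = 14.9 × 182.5 = 2719 W
P_in = P_out / η = 2719 / 0.703 = 3868 W
I = P_in / (V·cosφ) = 3868 / (240 × 0.759) = 21.2 A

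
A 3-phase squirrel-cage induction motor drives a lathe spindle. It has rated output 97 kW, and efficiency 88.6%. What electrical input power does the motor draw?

P_out = 97000 W
P_in = P_out/η = 97000/0.886 = 109481 W = 109 kW

109 kW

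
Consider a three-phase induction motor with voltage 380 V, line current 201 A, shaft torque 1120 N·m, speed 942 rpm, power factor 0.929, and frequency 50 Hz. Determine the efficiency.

89.9 %

ω = 2π × 942/60 = 98.65 rad/s; P_out = τω = 1120 × 98.65 = 110488 W
P_in = √3·V_L·I_L·cosφ = 1.732 × 380 × 201 × 0.929 = 122898 W
η = P_out / P_in = 110488 / 122898 = 0.899 = 89.9%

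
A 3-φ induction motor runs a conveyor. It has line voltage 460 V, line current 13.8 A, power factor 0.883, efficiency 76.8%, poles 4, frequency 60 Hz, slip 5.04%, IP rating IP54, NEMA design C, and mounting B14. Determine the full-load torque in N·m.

P_in = √3·V·I·cosφ = 1.732 × 460 × 13.8 × 0.883 = 9708 W
P_out = η·P_in = 0.768 × 9708 = 7456 W
n_s = 120×60/4 = 1800 rpm; n = 1800×(1−0.0504) = 1709 rpm
ω = 2π×1709/60 = 179 rad/s
τ = P_out/ω = 7456/179 = 41.7 N·m

41.7 N·m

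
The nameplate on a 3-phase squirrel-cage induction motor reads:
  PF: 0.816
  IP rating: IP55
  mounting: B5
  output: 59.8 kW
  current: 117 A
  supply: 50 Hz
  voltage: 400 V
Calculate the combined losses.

6340 W

P_in = √3·V·I·cosφ = 1.732×400×117×0.816 = 66143 W
P_out = 59800 W
Losses = P_in − P_out = 66143 − 59800 = 6343 W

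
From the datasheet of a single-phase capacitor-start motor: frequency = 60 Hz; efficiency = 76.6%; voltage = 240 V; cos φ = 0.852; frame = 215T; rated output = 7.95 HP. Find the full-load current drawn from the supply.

P_out = 7.95 × 746 = 5931 W
P_in = P_out / η = 5931 / 0.766 = 7743 W
I = P_in / (V·cosφ) = 7743 / (240 × 0.852) = 37.9 A

37.9 A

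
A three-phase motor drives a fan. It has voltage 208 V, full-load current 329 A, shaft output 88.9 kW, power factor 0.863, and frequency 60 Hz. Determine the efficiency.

86.9 %

P_out = 88.9 kW = 88900 W
P_in = √3·V_L·I_L·cosφ = 1.732 × 208 × 329 × 0.863 = 102286 W
η = P_out / P_in = 88900 / 102286 = 0.869 = 86.9%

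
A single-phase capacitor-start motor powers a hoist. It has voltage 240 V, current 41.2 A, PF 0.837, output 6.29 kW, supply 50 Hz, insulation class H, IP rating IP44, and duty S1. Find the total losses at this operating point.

1990 W

P_in = V·I·cosφ = 240×41.2×0.837 = 8276 W
P_out = 6290 W
Losses = P_in − P_out = 8276 − 6290 = 1986 W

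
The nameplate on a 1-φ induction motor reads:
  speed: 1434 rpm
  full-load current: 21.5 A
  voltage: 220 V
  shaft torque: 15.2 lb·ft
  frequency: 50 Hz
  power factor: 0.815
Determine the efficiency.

80.3 %

τ = 15.2 lb·ft × 1.356 = 20.61 N·m
ω = 2π × 1434/60 = 150.2 rad/s; P_out = τω = 20.61 × 150.2 = 3096 W
P_in = V·I·cosφ = 220 × 21.5 × 0.815 = 3855 W
η = P_out / P_in = 3096 / 3855 = 0.803 = 80.3%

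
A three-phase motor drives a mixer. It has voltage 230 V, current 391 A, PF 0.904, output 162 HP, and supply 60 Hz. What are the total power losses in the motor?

20000 W

P_in = √3·V·I·cosφ = 1.732×230×391×0.904 = 140806 W
P_out = 162×746 = 120852 W
Losses = P_in − P_out = 140806 − 120852 = 19954 W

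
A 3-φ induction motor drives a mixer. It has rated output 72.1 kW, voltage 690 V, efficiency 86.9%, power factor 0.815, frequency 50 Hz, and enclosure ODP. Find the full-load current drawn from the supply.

P_out = 72.1 kW = 72100 W
P_in = P_out / η = 72100 / 0.869 = 82969 W
I_L = P_in / (√3·V_L·cosφ) = 82969 / (1.732 × 690 × 0.815) = 85.2 A

85.2 A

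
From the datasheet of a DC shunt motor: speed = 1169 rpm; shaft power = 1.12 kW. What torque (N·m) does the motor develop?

ω = 2π × 1169/60 = 122.4 rad/s
τ = P/ω = 1120/122.4 = 9.15 N·m

9.15 N·m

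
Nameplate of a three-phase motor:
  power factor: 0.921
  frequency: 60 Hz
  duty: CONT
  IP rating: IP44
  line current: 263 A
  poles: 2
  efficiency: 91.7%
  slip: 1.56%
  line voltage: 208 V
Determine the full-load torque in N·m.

216 N·m

P_in = √3·V·I·cosφ = 1.732 × 208 × 263 × 0.921 = 87262 W
P_out = η·P_in = 0.917 × 87262 = 80019 W
n_s = 120×60/2 = 3600 rpm; n = 3600×(1−0.0156) = 3544 rpm
ω = 2π×3544/60 = 371.1 rad/s
τ = P_out/ω = 80019/371.1 = 216 N·m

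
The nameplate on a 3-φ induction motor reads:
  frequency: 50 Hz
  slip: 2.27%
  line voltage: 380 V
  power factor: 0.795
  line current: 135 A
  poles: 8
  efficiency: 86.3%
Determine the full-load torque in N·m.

794 N·m

P_in = √3·V·I·cosφ = 1.732 × 380 × 135 × 0.795 = 70637 W
P_out = η·P_in = 0.863 × 70637 = 60960 W
n_s = 120×50/8 = 750 rpm; n = 750×(1−0.0227) = 733 rpm
ω = 2π×733/60 = 76.76 rad/s
τ = P_out/ω = 60960/76.76 = 794 N·m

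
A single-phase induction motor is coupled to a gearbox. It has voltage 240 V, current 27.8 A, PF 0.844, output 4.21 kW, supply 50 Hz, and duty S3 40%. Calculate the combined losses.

1.42 kW

P_in = V·I·cosφ = 240×27.8×0.844 = 5631 W
P_out = 4210 W
Losses = P_in − P_out = 5631 − 4210 = 1421 W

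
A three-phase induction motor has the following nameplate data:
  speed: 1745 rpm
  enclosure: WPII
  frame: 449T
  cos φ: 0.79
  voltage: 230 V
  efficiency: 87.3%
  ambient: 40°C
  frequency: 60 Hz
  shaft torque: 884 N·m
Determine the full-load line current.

588 A

ω = 2π×1745/60 = 182.7 rad/s; P_out = τω = 884 × 182.7 = 161507 W
P_in = P_out / η = 161507 / 0.873 = 185002 W
I_L = P_in / (√3·V_L·cosφ) = 185002 / (1.732 × 230 × 0.79) = 588 A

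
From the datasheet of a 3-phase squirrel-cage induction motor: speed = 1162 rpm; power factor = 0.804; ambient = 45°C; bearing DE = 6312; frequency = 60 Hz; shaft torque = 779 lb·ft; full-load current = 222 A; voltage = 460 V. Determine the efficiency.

τ = 779 lb·ft × 1.356 = 1056 N·m
ω = 2π × 1162/60 = 121.7 rad/s; P_out = τω = 1056 × 121.7 = 128515 W
P_in = √3·V_L·I_L·cosφ = 1.732 × 460 × 222 × 0.804 = 142205 W
η = P_out / P_in = 128515 / 142205 = 0.904 = 90.4%

90.4 %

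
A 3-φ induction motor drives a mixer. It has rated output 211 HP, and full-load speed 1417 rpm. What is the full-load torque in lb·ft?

782 lb·ft

P_out = 211 × 746 = 157406 W
ω = 2π × 1417/60 = 148.4 rad/s
τ = P_out/ω = 157406/148.4 = 1061 N·m
In lb·ft: 1061/1.356 = 782 lb·ft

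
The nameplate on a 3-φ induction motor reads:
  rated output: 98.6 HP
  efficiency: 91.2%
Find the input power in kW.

80.7 kW

P_out = 98.6 × 746 = 73556 W
P_in = P_out/η = 73556/0.912 = 80654 W = 80.7 kW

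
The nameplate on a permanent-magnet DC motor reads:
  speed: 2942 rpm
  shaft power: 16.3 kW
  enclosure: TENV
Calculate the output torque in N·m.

52.9 N·m

ω = 2π × 2942/60 = 308.1 rad/s
τ = P/ω = 16300/308.1 = 52.9 N·m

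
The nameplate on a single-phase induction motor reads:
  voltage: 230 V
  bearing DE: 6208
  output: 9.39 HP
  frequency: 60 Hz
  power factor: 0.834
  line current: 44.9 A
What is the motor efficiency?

P_out = 9.39 × 746 = 7005 W
P_in = V·I·cosφ = 230 × 44.9 × 0.834 = 8613 W
η = P_out / P_in = 7005 / 8613 = 0.813 = 81.3%

81.3 %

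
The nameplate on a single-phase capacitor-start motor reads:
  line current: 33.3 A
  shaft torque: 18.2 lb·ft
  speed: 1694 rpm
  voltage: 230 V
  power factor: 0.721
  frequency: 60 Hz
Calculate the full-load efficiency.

79.3 %

τ = 18.2 lb·ft × 1.356 = 24.68 N·m
ω = 2π × 1694/60 = 177.4 rad/s; P_out = τω = 24.68 × 177.4 = 4378 W
P_in = V·I·cosφ = 230 × 33.3 × 0.721 = 5522 W
η = P_out / P_in = 4378 / 5522 = 0.793 = 79.3%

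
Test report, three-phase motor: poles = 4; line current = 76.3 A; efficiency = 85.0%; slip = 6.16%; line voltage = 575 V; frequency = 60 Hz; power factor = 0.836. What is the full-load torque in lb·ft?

225 lb·ft

P_in = √3·V·I·cosφ = 1.732 × 575 × 76.3 × 0.836 = 63525 W
P_out = η·P_in = 0.85 × 63525 = 53996 W
n_s = 120×60/4 = 1800 rpm; n = 1800×(1−0.0616) = 1689 rpm
ω = 2π×1689/60 = 176.9 rad/s
τ = P_out/ω = 53996/176.9 = 305.2 N·m
In lb·ft: 305.2/1.356 = 225 lb·ft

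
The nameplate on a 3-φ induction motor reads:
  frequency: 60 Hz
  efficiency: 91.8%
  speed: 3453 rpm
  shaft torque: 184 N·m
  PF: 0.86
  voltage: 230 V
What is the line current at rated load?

212 A

ω = 2π×3453/60 = 361.6 rad/s; P_out = τω = 184 × 361.6 = 66534 W
P_in = P_out / η = 66534 / 0.918 = 72477 W
I_L = P_in / (√3·V_L·cosφ) = 72477 / (1.732 × 230 × 0.86) = 212 A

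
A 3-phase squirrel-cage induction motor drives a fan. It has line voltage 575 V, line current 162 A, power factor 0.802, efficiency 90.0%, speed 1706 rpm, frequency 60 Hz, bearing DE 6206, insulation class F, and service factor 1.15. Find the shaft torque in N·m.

652 N·m

P_in = √3·V·I·cosφ = 1.732 × 575 × 162 × 0.802 = 129391 W
P_out = η·P_in = 0.9 × 129391 = 116452 W
n = 1706 rpm
ω = 2π×1706/60 = 178.7 rad/s
τ = P_out/ω = 116452/178.7 = 652 N·m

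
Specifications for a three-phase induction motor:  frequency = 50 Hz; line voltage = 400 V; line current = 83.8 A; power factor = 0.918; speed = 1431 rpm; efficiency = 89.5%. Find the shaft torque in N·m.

P_in = √3·V·I·cosφ = 1.732 × 400 × 83.8 × 0.918 = 53296 W
P_out = η·P_in = 0.895 × 53296 = 47700 W
n = 1431 rpm
ω = 2π×1431/60 = 149.9 rad/s
τ = P_out/ω = 47700/149.9 = 318 N·m

318 N·m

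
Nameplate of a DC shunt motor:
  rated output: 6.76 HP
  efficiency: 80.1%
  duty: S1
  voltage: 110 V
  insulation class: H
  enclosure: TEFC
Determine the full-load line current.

57.2 A

P_out = 6.76 × 746 = 5043 W
P_in = P_out / η = 5043 / 0.801 = 6296 W
I = P_in / V = 6296 / 110 = 57.2 A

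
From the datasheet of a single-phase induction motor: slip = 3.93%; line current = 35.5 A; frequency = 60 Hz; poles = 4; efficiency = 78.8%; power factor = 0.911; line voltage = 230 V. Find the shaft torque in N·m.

P_in = V·I·cosφ = 230 × 35.5 × 0.911 = 7438 W
P_out = η·P_in = 0.788 × 7438 = 5861 W
n_s = 120×60/4 = 1800 rpm; n = 1800×(1−0.0393) = 1729 rpm
ω = 2π×1729/60 = 181.1 rad/s
τ = P_out/ω = 5861/181.1 = 32.4 N·m

32.4 N·m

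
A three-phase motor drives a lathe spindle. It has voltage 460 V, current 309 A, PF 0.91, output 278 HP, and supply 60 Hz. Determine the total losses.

P_in = √3·V·I·cosφ = 1.732×460×309×0.91 = 224030 W
P_out = 278×746 = 207388 W
Losses = P_in − P_out = 224030 − 207388 = 16642 W

16600 W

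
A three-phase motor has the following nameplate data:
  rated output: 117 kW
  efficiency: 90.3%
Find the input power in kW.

P_out = 117000 W
P_in = P_out/η = 117000/0.903 = 129568 W = 130 kW

130 kW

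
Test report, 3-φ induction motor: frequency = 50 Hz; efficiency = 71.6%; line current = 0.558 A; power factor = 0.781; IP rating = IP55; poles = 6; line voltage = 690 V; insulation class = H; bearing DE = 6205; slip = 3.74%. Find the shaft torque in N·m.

P_in = √3·V·I·cosφ = 1.732 × 690 × 0.558 × 0.781 = 521 W
P_out = η·P_in = 0.716 × 521 = 373 W
n_s = 120×50/6 = 1000 rpm; n = 1000×(1−0.0374) = 963 rpm
ω = 2π×963/60 = 100.8 rad/s
τ = P_out/ω = 373/100.8 = 3.7 N·m

3.7 N·m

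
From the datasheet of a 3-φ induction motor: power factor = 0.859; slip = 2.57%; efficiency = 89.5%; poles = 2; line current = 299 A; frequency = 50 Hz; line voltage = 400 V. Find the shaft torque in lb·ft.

384 lb·ft

P_in = √3·V·I·cosφ = 1.732 × 400 × 299 × 0.859 = 177939 W
P_out = η·P_in = 0.895 × 177939 = 159255 W
n_s = 120×50/2 = 3000 rpm; n = 3000×(1−0.0257) = 2923 rpm
ω = 2π×2923/60 = 306.1 rad/s
τ = P_out/ω = 159255/306.1 = 520.3 N·m
In lb·ft: 520.3/1.356 = 384 lb·ft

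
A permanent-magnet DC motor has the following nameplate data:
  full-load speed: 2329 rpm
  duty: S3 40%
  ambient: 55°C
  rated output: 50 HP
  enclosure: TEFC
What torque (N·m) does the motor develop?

P_out = 50 × 746 = 37300 W
ω = 2π × 2329/60 = 243.9 rad/s
τ = P_out/ω = 37300/243.9 = 153 N·m

153 N·m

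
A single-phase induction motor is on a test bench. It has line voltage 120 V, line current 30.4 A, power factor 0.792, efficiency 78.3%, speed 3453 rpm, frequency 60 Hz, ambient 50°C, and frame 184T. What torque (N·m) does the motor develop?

6.26 N·m

P_in = V·I·cosφ = 120 × 30.4 × 0.792 = 2889 W
P_out = η·P_in = 0.783 × 2889 = 2262 W
n = 3453 rpm
ω = 2π×3453/60 = 361.6 rad/s
τ = P_out/ω = 2262/361.6 = 6.26 N·m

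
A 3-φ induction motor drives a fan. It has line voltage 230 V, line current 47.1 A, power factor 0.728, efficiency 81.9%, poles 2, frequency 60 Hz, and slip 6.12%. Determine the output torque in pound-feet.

23.3 lb·ft

P_in = √3·V·I·cosφ = 1.732 × 230 × 47.1 × 0.728 = 13659 W
P_out = η·P_in = 0.819 × 13659 = 11187 W
n_s = 120×60/2 = 3600 rpm; n = 3600×(1−0.0612) = 3380 rpm
ω = 2π×3380/60 = 354 rad/s
τ = P_out/ω = 11187/354 = 31.6 N·m
In lb·ft: 31.6/1.356 = 23.3 lb·ft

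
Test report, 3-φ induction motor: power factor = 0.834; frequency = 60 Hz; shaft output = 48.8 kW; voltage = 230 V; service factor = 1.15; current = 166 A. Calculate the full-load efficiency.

88.5 %

P_out = 48.8 kW = 48800 W
P_in = √3·V_L·I_L·cosφ = 1.732 × 230 × 166 × 0.834 = 55151 W
η = P_out / P_in = 48800 / 55151 = 0.885 = 88.5%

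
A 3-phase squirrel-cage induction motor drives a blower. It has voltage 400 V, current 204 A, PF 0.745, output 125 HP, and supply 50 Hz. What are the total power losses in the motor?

P_in = √3·V·I·cosφ = 1.732×400×204×0.745 = 105292 W
P_out = 125×746 = 93250 W
Losses = P_in − P_out = 105292 − 93250 = 12042 W

12 kW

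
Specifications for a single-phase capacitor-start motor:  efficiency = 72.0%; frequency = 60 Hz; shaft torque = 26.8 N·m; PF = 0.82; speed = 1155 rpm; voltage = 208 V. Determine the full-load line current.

26.4 A

ω = 2π×1155/60 = 121 rad/s; P_out = τω = 26.8 × 121 = 3243 W
P_in = P_out / η = 3243 / 0.720 = 4504 W
I = P_in / (V·cosφ) = 4504 / (208 × 0.82) = 26.4 A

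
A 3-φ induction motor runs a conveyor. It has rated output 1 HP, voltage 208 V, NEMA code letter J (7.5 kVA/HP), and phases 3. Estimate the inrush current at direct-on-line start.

S_LR = 7.5 × 1 = 7.5 kVA
I_LR = S_LR/(√3·V_L) = 7500/(1.732×208) = 20.8 A

20.8 A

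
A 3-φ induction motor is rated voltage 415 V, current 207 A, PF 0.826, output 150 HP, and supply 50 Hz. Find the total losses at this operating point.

11000 W

P_in = √3·V·I·cosφ = 1.732×415×207×0.826 = 122898 W
P_out = 150×746 = 111900 W
Losses = P_in − P_out = 122898 − 111900 = 10998 W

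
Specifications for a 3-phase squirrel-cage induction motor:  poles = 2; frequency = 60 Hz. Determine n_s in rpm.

n_s = 120f/p = 120×60/2 = 3600 rpm

3600 rpm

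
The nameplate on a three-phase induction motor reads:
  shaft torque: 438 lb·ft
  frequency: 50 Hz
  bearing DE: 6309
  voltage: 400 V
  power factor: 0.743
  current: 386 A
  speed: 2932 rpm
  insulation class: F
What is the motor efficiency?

91.8 %

τ = 438 lb·ft × 1.356 = 593.9 N·m
ω = 2π × 2932/60 = 307 rad/s; P_out = τω = 593.9 × 307 = 182327 W
P_in = √3·V_L·I_L·cosφ = 1.732 × 400 × 386 × 0.743 = 198694 W
η = P_out / P_in = 182327 / 198694 = 0.918 = 91.8%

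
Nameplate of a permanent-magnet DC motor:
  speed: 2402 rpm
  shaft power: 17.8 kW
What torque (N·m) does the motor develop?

ω = 2π × 2402/60 = 251.5 rad/s
τ = P/ω = 17800/251.5 = 70.8 N·m

70.8 N·m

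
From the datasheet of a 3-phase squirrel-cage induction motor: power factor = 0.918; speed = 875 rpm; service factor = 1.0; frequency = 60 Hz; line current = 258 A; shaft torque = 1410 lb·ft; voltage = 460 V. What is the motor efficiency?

92.8 %

τ = 1410 lb·ft × 1.356 = 1912 N·m
ω = 2π × 875/60 = 91.63 rad/s; P_out = τω = 1912 × 91.63 = 175197 W
P_in = √3·V_L·I_L·cosφ = 1.732 × 460 × 258 × 0.918 = 188698 W
η = P_out / P_in = 175197 / 188698 = 0.928 = 92.8%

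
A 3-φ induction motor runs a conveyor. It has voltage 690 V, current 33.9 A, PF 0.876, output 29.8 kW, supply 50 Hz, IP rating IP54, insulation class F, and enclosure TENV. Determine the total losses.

P_in = √3·V·I·cosφ = 1.732×690×33.9×0.876 = 35490 W
P_out = 29800 W
Losses = P_in − P_out = 35490 − 29800 = 5690 W

5690 W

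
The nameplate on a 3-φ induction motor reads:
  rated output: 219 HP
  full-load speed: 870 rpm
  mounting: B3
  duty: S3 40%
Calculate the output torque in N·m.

1790 N·m

P_out = 219 × 746 = 163374 W
ω = 2π × 870/60 = 91.11 rad/s
τ = P_out/ω = 163374/91.11 = 1790 N·m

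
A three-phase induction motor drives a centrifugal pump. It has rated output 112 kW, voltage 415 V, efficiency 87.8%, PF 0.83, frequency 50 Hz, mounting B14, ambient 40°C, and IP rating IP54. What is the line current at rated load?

214 A

P_out = 112 kW = 112000 W
P_in = P_out / η = 112000 / 0.878 = 127563 W
I_L = P_in / (√3·V_L·cosφ) = 127563 / (1.732 × 415 × 0.83) = 214 A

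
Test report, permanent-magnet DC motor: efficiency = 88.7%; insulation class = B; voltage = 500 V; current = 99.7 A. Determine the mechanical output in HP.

59.3 HP

P_in = V·I = 500 × 99.7 = 49850 W
P_out = η·P_in = 0.887 × 49850 = 44217 W
= 44217/746 = 59.3 HP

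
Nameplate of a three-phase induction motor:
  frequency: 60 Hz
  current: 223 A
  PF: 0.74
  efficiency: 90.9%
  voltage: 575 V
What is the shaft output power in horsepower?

P_in = √3·V·I·cosφ = 1.732 × 575 × 223 × 0.74 = 164343 W
P_out = η·P_in = 0.909 × 164343 = 149388 W
= 149388/746 = 200 HP

200 HP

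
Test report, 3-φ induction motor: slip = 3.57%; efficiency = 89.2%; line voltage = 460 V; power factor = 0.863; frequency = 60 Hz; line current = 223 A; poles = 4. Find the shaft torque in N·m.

752 N·m

P_in = √3·V·I·cosφ = 1.732 × 460 × 223 × 0.863 = 153328 W
P_out = η·P_in = 0.892 × 153328 = 136769 W
n_s = 120×60/4 = 1800 rpm; n = 1800×(1−0.0357) = 1736 rpm
ω = 2π×1736/60 = 181.8 rad/s
τ = P_out/ω = 136769/181.8 = 752 N·m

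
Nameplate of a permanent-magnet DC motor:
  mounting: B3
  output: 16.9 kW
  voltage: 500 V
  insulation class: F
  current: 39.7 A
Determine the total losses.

P_in = V·I = 500×39.7 = 19850 W
P_out = 16900 W
Losses = P_in − P_out = 19850 − 16900 = 2950 W

2.95 kW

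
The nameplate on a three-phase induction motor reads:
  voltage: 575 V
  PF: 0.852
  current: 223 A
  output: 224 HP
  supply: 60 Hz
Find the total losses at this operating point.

22100 W

P_in = √3·V·I·cosφ = 1.732×575×223×0.852 = 189217 W
P_out = 224×746 = 167104 W
Losses = P_in − P_out = 189217 − 167104 = 22113 W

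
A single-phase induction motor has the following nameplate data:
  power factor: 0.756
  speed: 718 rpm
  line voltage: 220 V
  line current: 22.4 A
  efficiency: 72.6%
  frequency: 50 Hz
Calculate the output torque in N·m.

36 N·m

P_in = V·I·cosφ = 220 × 22.4 × 0.756 = 3726 W
P_out = η·P_in = 0.726 × 3726 = 2705 W
n = 718 rpm
ω = 2π×718/60 = 75.19 rad/s
τ = P_out/ω = 2705/75.19 = 36 N·m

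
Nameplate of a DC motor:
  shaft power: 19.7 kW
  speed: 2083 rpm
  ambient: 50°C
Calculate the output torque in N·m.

ω = 2π × 2083/60 = 218.1 rad/s
τ = P/ω = 19700/218.1 = 90.3 N·m

90.3 N·m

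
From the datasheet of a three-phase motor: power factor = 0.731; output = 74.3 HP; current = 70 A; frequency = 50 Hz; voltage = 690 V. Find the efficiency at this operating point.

90.6 %

P_out = 74.3 × 746 = 55428 W
P_in = √3·V_L·I_L·cosφ = 1.732 × 690 × 70 × 0.731 = 61152 W
η = P_out / P_in = 55428 / 61152 = 0.906 = 90.6%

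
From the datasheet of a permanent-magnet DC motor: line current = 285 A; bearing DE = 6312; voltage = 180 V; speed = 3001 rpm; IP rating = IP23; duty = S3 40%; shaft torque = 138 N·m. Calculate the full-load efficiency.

84.5 %

ω = 2π × 3001/60 = 314.3 rad/s; P_out = τω = 138 × 314.3 = 43373 W
P_in = V·I = 180 × 285 = 51300 W
η = P_out / P_in = 43373 / 51300 = 0.845 = 84.5%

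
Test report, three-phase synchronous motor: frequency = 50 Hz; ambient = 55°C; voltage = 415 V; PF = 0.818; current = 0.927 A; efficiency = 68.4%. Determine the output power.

0.373 kW

P_in = √3·V·I·cosφ = 1.732 × 415 × 0.927 × 0.818 = 545 W
P_out = η·P_in = 0.684 × 545 = 373 W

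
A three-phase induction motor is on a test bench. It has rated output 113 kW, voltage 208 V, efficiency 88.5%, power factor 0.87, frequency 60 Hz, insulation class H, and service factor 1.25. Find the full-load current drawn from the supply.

407 A

P_out = 113 kW = 113000 W
P_in = P_out / η = 113000 / 0.885 = 127684 W
I_L = P_in / (√3·V_L·cosφ) = 127684 / (1.732 × 208 × 0.87) = 407 A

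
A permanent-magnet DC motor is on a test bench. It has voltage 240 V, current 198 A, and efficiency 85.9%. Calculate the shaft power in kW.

P_in = V·I = 240 × 198 = 47520 W
P_out = η·P_in = 0.859 × 47520 = 40820 W

40.8 kW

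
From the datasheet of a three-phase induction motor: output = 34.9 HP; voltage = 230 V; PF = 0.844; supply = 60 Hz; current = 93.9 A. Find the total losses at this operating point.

P_in = √3·V·I·cosφ = 1.732×230×93.9×0.844 = 31571 W
P_out = 34.9×746 = 26035 W
Losses = P_in − P_out = 31571 − 26035 = 5536 W

5.54 kW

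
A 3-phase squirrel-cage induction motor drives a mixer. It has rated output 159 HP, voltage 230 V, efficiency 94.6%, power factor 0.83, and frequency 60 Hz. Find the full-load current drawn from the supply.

379 A

P_out = 159 × 746 = 118614 W
P_in = P_out / η = 118614 / 0.946 = 125385 W
I_L = P_in / (√3·V_L·cosφ) = 125385 / (1.732 × 230 × 0.83) = 379 A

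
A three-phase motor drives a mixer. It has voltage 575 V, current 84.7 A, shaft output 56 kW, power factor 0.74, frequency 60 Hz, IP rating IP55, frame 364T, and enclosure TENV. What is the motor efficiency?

P_out = 56 kW = 56000 W
P_in = √3·V_L·I_L·cosφ = 1.732 × 575 × 84.7 × 0.74 = 62421 W
η = P_out / P_in = 56000 / 62421 = 0.897 = 89.7%

89.7 %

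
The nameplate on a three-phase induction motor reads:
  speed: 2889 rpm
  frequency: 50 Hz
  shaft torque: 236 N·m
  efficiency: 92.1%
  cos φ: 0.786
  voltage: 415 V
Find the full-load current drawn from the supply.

ω = 2π×2889/60 = 302.5 rad/s; P_out = τω = 236 × 302.5 = 71390 W
P_in = P_out / η = 71390 / 0.921 = 77514 W
I_L = P_in / (√3·V_L·cosφ) = 77514 / (1.732 × 415 × 0.786) = 137 A

137 A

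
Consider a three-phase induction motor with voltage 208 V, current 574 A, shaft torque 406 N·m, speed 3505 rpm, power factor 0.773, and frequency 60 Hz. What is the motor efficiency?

ω = 2π × 3505/60 = 367 rad/s; P_out = τω = 406 × 367 = 149002 W
P_in = √3·V_L·I_L·cosφ = 1.732 × 208 × 574 × 0.773 = 159846 W
η = P_out / P_in = 149002 / 159846 = 0.932 = 93.2%

93.2 %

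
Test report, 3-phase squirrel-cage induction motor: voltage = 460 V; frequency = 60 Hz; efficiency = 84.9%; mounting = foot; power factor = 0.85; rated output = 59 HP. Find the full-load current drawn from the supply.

P_out = 59 × 746 = 44014 W
P_in = P_out / η = 44014 / 0.849 = 51842 W
I_L = P_in / (√3·V_L·cosφ) = 51842 / (1.732 × 460 × 0.85) = 76.6 A

76.6 A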